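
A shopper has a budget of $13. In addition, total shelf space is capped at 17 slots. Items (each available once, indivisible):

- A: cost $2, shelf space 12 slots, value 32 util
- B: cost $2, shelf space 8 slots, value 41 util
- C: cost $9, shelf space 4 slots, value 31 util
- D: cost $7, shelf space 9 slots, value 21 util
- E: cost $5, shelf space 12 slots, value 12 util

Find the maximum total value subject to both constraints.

Feasible sets respecting both limits:
- B+C: cost 11, shelf space 12, value 72
- A+C: cost 11, shelf space 16, value 63
- B+D: cost 9, shelf space 17, value 62
Best: 72 util.

72 util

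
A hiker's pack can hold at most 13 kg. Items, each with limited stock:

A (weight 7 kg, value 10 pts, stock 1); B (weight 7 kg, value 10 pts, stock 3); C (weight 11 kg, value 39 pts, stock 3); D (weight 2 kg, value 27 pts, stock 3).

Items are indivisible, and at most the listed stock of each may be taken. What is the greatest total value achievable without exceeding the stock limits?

Top feasible selections:
- 1×B + 3×D: weight 13, value 91
- 1×A + 3×D: weight 13, value 91
- 3×D: weight 6, value 81
- 1×C + 1×D: weight 13, value 66
Best: 91 pts.

91 pts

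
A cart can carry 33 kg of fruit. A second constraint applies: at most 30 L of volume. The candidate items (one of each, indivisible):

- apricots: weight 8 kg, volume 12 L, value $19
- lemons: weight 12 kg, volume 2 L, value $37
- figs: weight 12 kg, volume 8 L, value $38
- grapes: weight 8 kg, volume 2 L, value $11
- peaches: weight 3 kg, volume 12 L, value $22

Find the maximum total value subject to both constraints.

$97

Feasible sets respecting both limits:
- lemons+figs+peaches: weight 27, volume 22, value 97
- apricots+lemons+figs: weight 32, volume 22, value 94
- apricots+lemons+grapes+peaches: weight 31, volume 28, value 89
Best: $97.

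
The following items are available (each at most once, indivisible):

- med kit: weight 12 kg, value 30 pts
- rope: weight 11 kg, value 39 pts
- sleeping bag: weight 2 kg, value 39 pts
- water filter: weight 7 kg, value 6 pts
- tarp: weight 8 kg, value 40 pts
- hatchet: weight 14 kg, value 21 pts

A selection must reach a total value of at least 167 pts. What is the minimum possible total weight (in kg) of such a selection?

47

Subsets with value ≥ 167, sorted by total weight:
- med kit+rope+sleeping bag+tarp+hatchet: weight 47, value 169
- med kit+rope+sleeping bag+water filter+tarp+hatchet: weight 54, value 175
Minimum weight: 47 kg.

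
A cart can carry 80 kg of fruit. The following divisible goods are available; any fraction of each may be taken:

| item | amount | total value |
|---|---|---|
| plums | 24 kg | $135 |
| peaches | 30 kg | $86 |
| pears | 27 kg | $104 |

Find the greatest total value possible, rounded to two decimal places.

Take in order of value per unit:
- plums (135/24 per unit): all 24 → value 135, running total 135.00
- pears (104/27 per unit): all 27 → value 104, running total 239.00
- peaches (86/30 per unit): 29 of 30 → value 29×86/30 = 83.1333, running total 322.13
Total 322.13.

322.13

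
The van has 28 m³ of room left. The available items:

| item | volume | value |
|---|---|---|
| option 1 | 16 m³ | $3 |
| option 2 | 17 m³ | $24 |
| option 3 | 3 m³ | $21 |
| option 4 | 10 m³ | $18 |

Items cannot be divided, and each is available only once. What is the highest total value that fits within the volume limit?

This is a 0/1 knapsack; check combinations near the capacity.
- option 2+option 3: volume 17+3=20, value 24+21=45
- option 2+option 4: volume 17+10=27, value 24+18=42
- option 3+option 4: volume 3+10=13, value 21+18=39
Best: $45.

$45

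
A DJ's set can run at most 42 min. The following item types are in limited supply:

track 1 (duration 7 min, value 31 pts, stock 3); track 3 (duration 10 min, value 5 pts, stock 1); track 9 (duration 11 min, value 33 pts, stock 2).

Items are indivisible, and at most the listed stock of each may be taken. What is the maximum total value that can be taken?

131 pts

Top feasible selections:
- 3×track 1 + 1×track 3 + 1×track 9: duration 42, value 131
- 2×track 1 + 2×track 9: duration 36, value 128
- 3×track 1 + 1×track 9: duration 32, value 126
Best: 131 pts.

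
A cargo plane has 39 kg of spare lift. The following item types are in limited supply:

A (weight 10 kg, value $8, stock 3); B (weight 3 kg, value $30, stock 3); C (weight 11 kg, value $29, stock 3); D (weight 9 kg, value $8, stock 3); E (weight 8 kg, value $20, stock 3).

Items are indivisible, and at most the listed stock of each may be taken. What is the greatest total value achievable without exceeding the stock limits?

$168

Top feasible selections:
- 3×B + 2×C + 1×E: weight 39, value 168
- 3×B + 1×C + 2×E: weight 36, value 159
Best: $168.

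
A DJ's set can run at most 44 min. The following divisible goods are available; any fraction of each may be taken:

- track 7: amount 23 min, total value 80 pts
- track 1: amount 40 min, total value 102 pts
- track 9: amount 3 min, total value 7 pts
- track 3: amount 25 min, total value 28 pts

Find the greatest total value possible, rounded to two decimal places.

133.55

Take in order of value per unit:
- track 7 (80/23 per unit): all 23 → value 80, running total 80.00
- track 1 (102/40 per unit): 21 of 40 → value 21×102/40 = 53.5500, running total 133.55
Total 133.55.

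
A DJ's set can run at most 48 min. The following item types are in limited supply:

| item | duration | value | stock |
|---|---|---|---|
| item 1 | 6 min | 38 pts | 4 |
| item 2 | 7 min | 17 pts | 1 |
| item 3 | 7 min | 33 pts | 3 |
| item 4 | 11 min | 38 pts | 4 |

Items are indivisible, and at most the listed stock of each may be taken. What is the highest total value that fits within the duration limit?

251 pts

Top feasible selections:
- 4×item 1 + 3×item 3: duration 45, value 251
- 4×item 1 + 1×item 2 + 2×item 3: duration 45, value 235
- 3×item 1 + 1×item 2 + 3×item 3: duration 46, value 230
Best: 251 pts.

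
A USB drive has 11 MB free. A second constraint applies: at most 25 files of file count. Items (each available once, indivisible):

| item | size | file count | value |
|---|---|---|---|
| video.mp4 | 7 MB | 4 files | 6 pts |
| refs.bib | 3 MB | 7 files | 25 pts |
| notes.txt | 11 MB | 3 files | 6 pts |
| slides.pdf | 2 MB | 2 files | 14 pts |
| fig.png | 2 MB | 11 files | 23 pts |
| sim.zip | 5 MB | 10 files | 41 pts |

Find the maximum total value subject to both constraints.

80 pts

Feasible sets respecting both limits:
- refs.bib+slides.pdf+sim.zip: size 10, file count 19, value 80
- slides.pdf+fig.png+sim.zip: size 9, file count 23, value 78
- refs.bib+sim.zip: size 8, file count 17, value 66
- fig.png+sim.zip: size 7, file count 21, value 64
Best: 80 pts.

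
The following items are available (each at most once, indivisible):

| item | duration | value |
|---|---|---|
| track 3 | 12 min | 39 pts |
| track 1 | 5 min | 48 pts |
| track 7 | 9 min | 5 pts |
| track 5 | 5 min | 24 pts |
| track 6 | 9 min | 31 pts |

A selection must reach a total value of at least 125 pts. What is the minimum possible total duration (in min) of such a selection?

31

Subsets with value ≥ 125, sorted by total duration:
- track 3+track 1+track 5+track 6: duration 31, value 142
- track 3+track 1+track 7+track 5+track 6: duration 40, value 147
Minimum duration: 31 min.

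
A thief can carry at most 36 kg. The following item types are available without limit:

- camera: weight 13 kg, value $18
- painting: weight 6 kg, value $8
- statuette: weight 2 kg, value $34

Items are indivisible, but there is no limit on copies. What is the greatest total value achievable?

$612

Best value-per-unit is statuette at 34/2, and filling with it alone uses weight 18×2=36. No mix of the others beats 18×34 = 612.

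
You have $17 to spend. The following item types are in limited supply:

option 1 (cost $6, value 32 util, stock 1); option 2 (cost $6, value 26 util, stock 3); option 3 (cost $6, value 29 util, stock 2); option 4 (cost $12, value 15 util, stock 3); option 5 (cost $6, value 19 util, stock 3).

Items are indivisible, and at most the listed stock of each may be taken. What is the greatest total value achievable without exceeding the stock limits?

Top feasible selections:
- 1×option 1 + 1×option 3: cost 12, value 61
- 2×option 3: cost 12, value 58
- 1×option 1 + 1×option 2: cost 12, value 58
- 1×option 2 + 1×option 3: cost 12, value 55
Best: 61 util.

61 util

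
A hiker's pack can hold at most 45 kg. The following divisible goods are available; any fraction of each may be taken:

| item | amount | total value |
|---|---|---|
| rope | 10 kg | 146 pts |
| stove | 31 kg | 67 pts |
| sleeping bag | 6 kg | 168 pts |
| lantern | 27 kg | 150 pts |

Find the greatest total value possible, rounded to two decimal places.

468.32

Take in order of value per unit:
- sleeping bag (168/6 per unit): all 6 → value 168, running total 168.00
- rope (146/10 per unit): all 10 → value 146, running total 314.00
- lantern (150/27 per unit): all 27 → value 150, running total 464.00
- stove (67/31 per unit): 2 of 31 → value 2×67/31 = 4.3226, running total 468.32
Total 468.32.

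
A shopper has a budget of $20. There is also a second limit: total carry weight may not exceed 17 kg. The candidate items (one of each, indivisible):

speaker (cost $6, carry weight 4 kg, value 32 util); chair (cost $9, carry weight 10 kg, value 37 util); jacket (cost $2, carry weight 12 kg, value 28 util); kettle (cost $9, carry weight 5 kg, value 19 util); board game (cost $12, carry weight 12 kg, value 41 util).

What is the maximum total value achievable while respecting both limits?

Feasible sets respecting both limits:
- speaker+board game: cost 18, carry weight 16, value 73
- speaker+chair: cost 15, carry weight 14, value 69
- speaker+jacket: cost 8, carry weight 16, value 60
Best: 73 util.

73 util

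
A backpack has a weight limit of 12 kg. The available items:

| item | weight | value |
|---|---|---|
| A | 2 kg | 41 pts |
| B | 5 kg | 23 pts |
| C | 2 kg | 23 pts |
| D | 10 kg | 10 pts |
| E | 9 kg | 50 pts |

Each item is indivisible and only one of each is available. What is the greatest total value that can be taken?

91 pts

Check high-value combinations within 12 kg:
- A+E: weight 2+9=11, value 41+50=91
- A+B+C: weight 2+5+2=9, value 41+23+23=87
- C+E: weight 2+9=11, value 23+50=73
- A+C: weight 2+2=4, value 41+23=64
- A+B: weight 2+5=7, value 41+23=64
Best: 91 pts.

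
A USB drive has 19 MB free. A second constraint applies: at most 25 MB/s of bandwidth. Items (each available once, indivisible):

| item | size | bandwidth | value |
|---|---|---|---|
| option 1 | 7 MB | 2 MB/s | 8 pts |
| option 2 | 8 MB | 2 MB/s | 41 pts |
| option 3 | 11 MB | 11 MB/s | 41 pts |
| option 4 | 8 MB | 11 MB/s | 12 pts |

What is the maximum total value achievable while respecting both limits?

82 pts

Feasible sets respecting both limits:
- option 2+option 3: size 19, bandwidth 13, value 82
- option 2+option 4: size 16, bandwidth 13, value 53
- option 3+option 4: size 19, bandwidth 22, value 53
Best: 82 pts.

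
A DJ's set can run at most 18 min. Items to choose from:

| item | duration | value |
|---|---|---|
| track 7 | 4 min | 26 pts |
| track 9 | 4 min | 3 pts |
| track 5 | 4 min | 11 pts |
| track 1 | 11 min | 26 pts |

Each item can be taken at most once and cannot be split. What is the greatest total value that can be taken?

52 pts

This is a 0/1 knapsack; check combinations near the capacity.
- track 7+track 1: duration 4+11=15, value 26+26=52
- track 7+track 9+track 5: duration 4+4+4=12, value 26+3+11=40
- track 7+track 5: duration 4+4=8, value 26+11=37
- track 5+track 1: duration 4+11=15, value 11+26=37
- track 7+track 9: duration 4+4=8, value 26+3=29
Best: 52 pts.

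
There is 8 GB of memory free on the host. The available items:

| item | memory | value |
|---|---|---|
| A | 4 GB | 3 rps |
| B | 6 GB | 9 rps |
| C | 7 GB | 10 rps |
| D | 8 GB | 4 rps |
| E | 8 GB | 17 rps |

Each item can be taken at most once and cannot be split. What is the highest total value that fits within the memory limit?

This is a 0/1 knapsack; check combinations near the capacity.
- E: memory 8, value 17
- C: memory 7, value 10
- B: memory 6, value 9
- D: memory 8, value 4
- A: memory 4, value 3
Best: 17 rps.

17 rps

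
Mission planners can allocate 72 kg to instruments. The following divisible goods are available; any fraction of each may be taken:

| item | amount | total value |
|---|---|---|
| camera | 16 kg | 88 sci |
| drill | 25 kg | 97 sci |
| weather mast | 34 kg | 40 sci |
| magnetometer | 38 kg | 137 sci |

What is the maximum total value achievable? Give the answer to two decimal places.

Take in order of value per unit:
- camera (88/16 per unit): all 16 → value 88, running total 88.00
- drill (97/25 per unit): all 25 → value 97, running total 185.00
- magnetometer (137/38 per unit): 31 of 38 → value 31×137/38 = 111.7632, running total 296.76
Total 296.76.

296.76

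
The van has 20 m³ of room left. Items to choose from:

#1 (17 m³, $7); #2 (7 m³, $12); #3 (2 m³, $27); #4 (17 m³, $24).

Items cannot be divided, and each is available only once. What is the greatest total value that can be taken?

$51

Check high-value combinations within 20 m³:
- #3+#4: volume 2+17=19, value 27+24=51
- #2+#3: volume 7+2=9, value 12+27=39
- #1+#3: volume 17+2=19, value 7+27=34
- #3: volume 2, value 27
Best: $51.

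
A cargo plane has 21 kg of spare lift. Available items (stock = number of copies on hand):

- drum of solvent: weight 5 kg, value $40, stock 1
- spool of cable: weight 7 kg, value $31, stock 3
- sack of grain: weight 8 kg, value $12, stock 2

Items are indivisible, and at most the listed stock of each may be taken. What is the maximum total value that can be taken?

Best selections within weight 21 and stock limits:
- 1×drum of solvent + 2×spool of cable: weight 19, value 102
- 3×spool of cable: weight 21, value 93
- 1×drum of solvent + 1×spool of cable + 1×sack of grain: weight 20, value 83
- 1×drum of solvent + 1×spool of cable: weight 12, value 71
Best: $102.

$102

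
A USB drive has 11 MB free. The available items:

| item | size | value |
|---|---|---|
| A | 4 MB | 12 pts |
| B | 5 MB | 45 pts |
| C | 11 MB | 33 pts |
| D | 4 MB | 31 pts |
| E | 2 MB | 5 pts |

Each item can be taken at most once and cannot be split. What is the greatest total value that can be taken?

81 pts

This is a 0/1 knapsack; check combinations near the capacity.
- B+D+E: size 5+4+2=11, value 45+31+5=81
- B+D: size 5+4=9, value 45+31=76
- A+B+E: size 4+5+2=11, value 12+45+5=62
- A+B: size 4+5=9, value 12+45=57
- B+E: size 5+2=7, value 45+5=50
Best: 81 pts.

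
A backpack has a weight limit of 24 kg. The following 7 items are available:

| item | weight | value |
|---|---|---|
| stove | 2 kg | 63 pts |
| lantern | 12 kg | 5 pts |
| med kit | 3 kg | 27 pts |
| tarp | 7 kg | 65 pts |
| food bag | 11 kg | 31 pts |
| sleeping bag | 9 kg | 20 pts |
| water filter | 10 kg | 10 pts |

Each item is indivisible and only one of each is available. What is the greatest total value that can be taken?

Check high-value combinations within 24 kg:
- stove+med kit+tarp+food bag: weight 2+3+7+11=23, value 63+27+65+31=186
- stove+med kit+tarp+sleeping bag: weight 2+3+7+9=21, value 63+27+65+20=175
- stove+med kit+tarp+water filter: weight 2+3+7+10=22, value 63+27+65+10=165
- stove+lantern+med kit+tarp: weight 2+12+3+7=24, value 63+5+27+65=160
Best: 186 pts.

186 pts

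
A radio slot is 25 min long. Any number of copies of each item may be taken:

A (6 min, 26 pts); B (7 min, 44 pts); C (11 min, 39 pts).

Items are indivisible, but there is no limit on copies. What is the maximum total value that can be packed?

Best value-per-unit is B at 44/7, and filling with it alone uses duration 3×7=21. No mix of the others beats 3×44 = 132.

132 pts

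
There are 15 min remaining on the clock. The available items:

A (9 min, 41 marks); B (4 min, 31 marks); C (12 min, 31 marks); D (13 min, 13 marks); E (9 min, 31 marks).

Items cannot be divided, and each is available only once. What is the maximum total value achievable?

Check high-value combinations within 15 min:
- A+B: time 9+4=13, value 41+31=72
- B+E: time 4+9=13, value 31+31=62
- A: time 9, value 41
- B: time 4, value 31
- E: time 9, value 31
Best: 72 marks.

72 marks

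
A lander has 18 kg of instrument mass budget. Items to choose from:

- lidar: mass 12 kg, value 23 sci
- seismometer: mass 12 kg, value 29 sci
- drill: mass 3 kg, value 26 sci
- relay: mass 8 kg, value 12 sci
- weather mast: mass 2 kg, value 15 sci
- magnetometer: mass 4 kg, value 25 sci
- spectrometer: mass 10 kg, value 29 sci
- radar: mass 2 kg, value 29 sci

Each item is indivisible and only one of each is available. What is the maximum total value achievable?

Check high-value combinations within 18 kg:
- drill+weather mast+spectrometer+radar: mass 3+2+10+2=17, value 26+15+29+29=99
- weather mast+magnetometer+spectrometer+radar: mass 2+4+10+2=18, value 15+25+29+29=98
- drill+weather mast+magnetometer+radar: mass 3+2+4+2=11, value 26+15+25+29=95
- drill+relay+magnetometer+radar: mass 3+8+4+2=17, value 26+12+25+29=92
- drill+spectrometer+radar: mass 3+10+2=15, value 26+29+29=84
Best: 99 sci.

99 sci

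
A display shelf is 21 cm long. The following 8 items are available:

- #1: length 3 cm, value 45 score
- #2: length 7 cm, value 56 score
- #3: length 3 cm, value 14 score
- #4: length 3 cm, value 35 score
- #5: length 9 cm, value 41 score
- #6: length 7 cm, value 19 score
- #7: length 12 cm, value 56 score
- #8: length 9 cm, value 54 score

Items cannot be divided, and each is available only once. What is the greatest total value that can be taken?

Check high-value combinations within 21 cm:
- #1+#2+#8: length 3+7+9=19, value 45+56+54=155
- #1+#2+#4+#6: length 3+7+3+7=20, value 45+56+35+19=155
- #1+#2+#3+#4: length 3+7+3+3=16, value 45+56+14+35=150
- #1+#3+#4+#7: length 3+3+3+12=21, value 45+14+35+56=150
Best: 155 score.

155 score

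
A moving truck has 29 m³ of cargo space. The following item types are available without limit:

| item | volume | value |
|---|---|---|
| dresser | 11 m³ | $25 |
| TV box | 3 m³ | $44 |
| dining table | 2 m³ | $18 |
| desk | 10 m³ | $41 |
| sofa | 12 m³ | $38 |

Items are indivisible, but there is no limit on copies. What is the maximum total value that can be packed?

Best value-per-unit is TV box at 44/3; filling with it alone gives 9×44 = 396.
Optimal mix: 9×TV box + 1×dining table → volume 29, value 414.

$414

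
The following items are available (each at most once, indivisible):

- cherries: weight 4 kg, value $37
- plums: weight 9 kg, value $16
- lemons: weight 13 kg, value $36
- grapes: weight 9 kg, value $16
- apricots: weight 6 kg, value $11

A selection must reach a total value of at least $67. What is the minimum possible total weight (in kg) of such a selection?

Subsets with value ≥ 67, sorted by total weight:
- cherries+lemons: weight 17, value 73
- cherries+plums+grapes: weight 22, value 69
- cherries+lemons+apricots: weight 23, value 84
Minimum weight: 17 kg.

17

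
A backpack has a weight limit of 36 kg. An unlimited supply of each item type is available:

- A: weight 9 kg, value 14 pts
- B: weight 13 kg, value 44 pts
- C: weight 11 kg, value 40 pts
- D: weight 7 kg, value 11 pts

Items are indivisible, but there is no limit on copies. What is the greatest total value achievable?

124 pts

Best value-per-unit is C at 40/11; filling with it alone gives 3×40 = 120.
Optimal mix: 1×B + 2×C → weight 35, value 124.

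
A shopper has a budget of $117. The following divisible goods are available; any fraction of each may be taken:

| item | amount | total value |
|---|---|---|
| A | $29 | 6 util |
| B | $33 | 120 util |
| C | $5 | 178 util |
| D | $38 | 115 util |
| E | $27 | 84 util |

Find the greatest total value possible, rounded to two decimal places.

499.90

Take in order of value per unit:
- C (178/5 per unit): all 5 → value 178, running total 178.00
- B (120/33 per unit): all 33 → value 120, running total 298.00
- E (84/27 per unit): all 27 → value 84, running total 382.00
- D (115/38 per unit): all 38 → value 115, running total 497.00
- A (6/29 per unit): 14 of 29 → value 14×6/29 = 2.8966, running total 499.90
Total 499.90.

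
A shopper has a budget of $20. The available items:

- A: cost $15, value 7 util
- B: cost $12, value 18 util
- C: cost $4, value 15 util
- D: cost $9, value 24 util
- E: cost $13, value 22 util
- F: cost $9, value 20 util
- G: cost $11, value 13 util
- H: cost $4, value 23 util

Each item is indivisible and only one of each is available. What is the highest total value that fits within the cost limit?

62 util

This is a 0/1 knapsack; check combinations near the capacity.
- C+D+H: cost 4+9+4=17, value 15+24+23=62
- C+F+H: cost 4+9+4=17, value 15+20+23=58
- B+C+H: cost 12+4+4=20, value 18+15+23=56
- C+G+H: cost 4+11+4=19, value 15+13+23=51
- D+H: cost 9+4=13, value 24+23=47
Best: 62 util.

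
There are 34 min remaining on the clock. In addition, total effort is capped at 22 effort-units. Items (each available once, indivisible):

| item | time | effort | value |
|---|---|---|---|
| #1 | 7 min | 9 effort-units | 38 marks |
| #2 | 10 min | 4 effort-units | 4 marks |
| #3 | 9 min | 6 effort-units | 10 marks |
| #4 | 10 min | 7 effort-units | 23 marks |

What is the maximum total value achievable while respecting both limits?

Feasible sets respecting both limits:
- #1+#3+#4: time 26, effort 22, value 71
- #1+#2+#4: time 27, effort 20, value 65
- #1+#4: time 17, effort 16, value 61
- #1+#2+#3: time 26, effort 19, value 52
Best: 71 marks.

71 marks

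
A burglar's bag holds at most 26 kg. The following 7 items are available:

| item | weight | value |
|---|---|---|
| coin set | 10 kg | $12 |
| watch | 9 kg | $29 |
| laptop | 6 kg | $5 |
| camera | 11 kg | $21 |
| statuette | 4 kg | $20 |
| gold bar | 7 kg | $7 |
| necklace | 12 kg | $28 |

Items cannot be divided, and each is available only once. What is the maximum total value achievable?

Check high-value combinations within 26 kg:
- watch+statuette+necklace: weight 9+4+12=25, value 29+20+28=77
- watch+camera+statuette: weight 9+11+4=24, value 29+21+20=70
- coin set+watch+statuette: weight 10+9+4=23, value 12+29+20=61
- watch+laptop+statuette+gold bar: weight 9+6+4+7=26, value 29+5+20+7=61
Best: $77.

$77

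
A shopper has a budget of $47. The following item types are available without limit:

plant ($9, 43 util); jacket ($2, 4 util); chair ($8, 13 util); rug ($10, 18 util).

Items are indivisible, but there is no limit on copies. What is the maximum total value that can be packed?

Best value-per-unit is plant at 43/9; filling with it alone gives 5×43 = 215.
Optimal mix: 5×plant + 1×jacket → cost 47, value 219.

219 util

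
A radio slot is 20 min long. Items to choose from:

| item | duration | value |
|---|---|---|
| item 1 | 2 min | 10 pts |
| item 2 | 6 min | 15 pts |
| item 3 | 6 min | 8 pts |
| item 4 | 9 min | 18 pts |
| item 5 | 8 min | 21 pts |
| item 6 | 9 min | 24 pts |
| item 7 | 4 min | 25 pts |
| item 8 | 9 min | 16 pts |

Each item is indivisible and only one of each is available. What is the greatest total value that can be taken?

71 pts

This is a 0/1 knapsack; check combinations near the capacity.
- item 1+item 2+item 5+item 7: duration 2+6+8+4=20, value 10+15+21+25=71
- item 2+item 6+item 7: duration 6+9+4=19, value 15+24+25=64
- item 1+item 3+item 5+item 7: duration 2+6+8+4=20, value 10+8+21+25=64
- item 2+item 5+item 7: duration 6+8+4=18, value 15+21+25=61
Best: 71 pts.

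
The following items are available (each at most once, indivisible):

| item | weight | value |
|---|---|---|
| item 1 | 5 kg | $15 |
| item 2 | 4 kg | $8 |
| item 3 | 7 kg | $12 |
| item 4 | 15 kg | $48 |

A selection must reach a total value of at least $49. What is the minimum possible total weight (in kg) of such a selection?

Subsets with value ≥ 49, sorted by total weight:
- item 2+item 4: weight 19, value 56
- item 1+item 4: weight 20, value 63
- item 3+item 4: weight 22, value 60
- item 1+item 2+item 4: weight 24, value 71
Minimum weight: 19 kg.

19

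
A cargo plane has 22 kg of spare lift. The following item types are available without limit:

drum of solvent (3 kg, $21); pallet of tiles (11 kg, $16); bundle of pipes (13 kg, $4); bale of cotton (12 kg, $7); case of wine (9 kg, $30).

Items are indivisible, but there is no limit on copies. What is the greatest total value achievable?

Best value-per-unit is drum of solvent at 21/3, and filling with it alone uses weight 7×3=21. No mix of the others beats 7×21 = 147.

$147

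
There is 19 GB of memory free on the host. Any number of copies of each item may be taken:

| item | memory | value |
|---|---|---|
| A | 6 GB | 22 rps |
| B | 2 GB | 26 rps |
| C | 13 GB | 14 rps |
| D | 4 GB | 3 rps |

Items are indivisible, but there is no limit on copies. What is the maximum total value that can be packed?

234 rps

Best value-per-unit is B at 26/2, and filling with it alone uses memory 9×2=18. No mix of the others beats 9×26 = 234.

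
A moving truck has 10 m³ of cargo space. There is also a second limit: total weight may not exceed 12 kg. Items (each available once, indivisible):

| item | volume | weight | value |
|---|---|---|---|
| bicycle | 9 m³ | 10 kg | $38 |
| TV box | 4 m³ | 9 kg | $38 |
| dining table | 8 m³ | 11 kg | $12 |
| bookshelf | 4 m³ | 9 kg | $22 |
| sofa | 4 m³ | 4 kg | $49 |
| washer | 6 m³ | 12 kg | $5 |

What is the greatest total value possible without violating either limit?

$49

Feasible sets respecting both limits:
- sofa: volume 4, weight 4, value 49
- bicycle: volume 9, weight 10, value 38
- TV box: volume 4, weight 9, value 38
Best: $49.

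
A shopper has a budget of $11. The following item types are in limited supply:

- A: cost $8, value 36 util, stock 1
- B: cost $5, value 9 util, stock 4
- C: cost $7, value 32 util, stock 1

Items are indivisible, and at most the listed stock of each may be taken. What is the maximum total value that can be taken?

36 util

Top feasible selections:
- 1×A: cost 8, value 36
- 1×C: cost 7, value 32
Best: 36 util.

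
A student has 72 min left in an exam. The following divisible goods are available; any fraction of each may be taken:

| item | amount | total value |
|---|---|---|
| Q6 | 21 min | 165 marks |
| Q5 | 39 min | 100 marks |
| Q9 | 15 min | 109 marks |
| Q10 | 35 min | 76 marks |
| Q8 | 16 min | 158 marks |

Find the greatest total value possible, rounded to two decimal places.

Take in order of value per unit:
- Q8 (158/16 per unit): all 16 → value 158, running total 158.00
- Q6 (165/21 per unit): all 21 → value 165, running total 323.00
- Q9 (109/15 per unit): all 15 → value 109, running total 432.00
- Q5 (100/39 per unit): 20 of 39 → value 20×100/39 = 51.2821, running total 483.28
Total 483.28.

483.28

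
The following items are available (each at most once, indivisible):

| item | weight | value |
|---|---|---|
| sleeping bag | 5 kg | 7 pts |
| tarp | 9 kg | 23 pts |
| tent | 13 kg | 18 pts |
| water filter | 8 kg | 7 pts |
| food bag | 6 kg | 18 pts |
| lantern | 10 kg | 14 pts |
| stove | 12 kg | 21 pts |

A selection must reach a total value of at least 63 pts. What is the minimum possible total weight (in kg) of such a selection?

32

Subsets with value ≥ 63, sorted by total weight:
- sleeping bag+tarp+food bag+stove: weight 32, value 69
- sleeping bag+tarp+tent+food bag: weight 33, value 66
- tarp+water filter+food bag+stove: weight 35, value 69
- tarp+tent+water filter+food bag: weight 36, value 66
Minimum weight: 32 kg.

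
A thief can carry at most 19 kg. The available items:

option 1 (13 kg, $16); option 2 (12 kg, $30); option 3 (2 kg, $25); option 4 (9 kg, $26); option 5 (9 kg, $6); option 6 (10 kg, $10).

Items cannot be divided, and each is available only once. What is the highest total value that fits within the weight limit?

Check high-value combinations within 19 kg:
- option 2+option 3: weight 12+2=14, value 30+25=55
- option 3+option 4: weight 2+9=11, value 25+26=51
- option 1+option 3: weight 13+2=15, value 16+25=41
Best: $55.

$55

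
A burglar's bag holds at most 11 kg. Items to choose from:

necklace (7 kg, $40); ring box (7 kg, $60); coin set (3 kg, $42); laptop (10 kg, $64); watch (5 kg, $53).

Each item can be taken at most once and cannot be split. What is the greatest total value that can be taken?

$102

Check high-value combinations within 11 kg:
- ring box+coin set: weight 7+3=10, value 60+42=102
- coin set+watch: weight 3+5=8, value 42+53=95
- necklace+coin set: weight 7+3=10, value 40+42=82
- laptop: weight 10, value 64
- ring box: weight 7, value 60
Best: $102.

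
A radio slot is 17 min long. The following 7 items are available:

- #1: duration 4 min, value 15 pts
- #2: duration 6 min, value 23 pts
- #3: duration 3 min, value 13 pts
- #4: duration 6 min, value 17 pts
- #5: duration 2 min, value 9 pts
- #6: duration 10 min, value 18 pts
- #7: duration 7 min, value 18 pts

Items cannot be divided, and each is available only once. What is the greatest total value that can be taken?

62 pts

Check high-value combinations within 17 min:
- #2+#3+#4+#5: duration 6+3+6+2=17, value 23+13+17+9=62
- #1+#2+#3+#5: duration 4+6+3+2=15, value 15+23+13+9=60
- #1+#2+#7: duration 4+6+7=17, value 15+23+18=56
- #1+#2+#4: duration 4+6+6=16, value 15+23+17=55
Best: 62 pts.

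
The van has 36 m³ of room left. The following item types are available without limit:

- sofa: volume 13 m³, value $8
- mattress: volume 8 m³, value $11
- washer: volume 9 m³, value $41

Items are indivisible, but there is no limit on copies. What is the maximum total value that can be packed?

$164

Best value-per-unit is washer at 41/9, and filling with it alone uses volume 4×9=36. No mix of the others beats 4×41 = 164.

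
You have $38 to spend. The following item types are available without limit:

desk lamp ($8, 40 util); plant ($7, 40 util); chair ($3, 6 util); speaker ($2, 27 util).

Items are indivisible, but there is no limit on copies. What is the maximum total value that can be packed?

Best value-per-unit is speaker at 27/2, and filling with it alone uses cost 19×2=38. No mix of the others beats 19×27 = 513.

513 util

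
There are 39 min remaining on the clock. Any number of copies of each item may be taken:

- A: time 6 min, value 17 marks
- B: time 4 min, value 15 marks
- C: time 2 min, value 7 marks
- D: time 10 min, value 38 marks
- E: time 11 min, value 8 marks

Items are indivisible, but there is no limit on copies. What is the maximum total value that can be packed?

144 marks

Best value-per-unit is D at 38/10; filling with it alone gives 3×38 = 114.
Optimal mix: 2×B + 3×D → time 38, value 144.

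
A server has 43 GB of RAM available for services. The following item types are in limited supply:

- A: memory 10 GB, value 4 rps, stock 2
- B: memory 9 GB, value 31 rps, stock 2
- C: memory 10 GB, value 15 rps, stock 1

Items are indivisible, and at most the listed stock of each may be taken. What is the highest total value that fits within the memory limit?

81 rps

Best selections within memory 43 and stock limits:
- 1×A + 2×B + 1×C: memory 38, value 81
- 2×B + 1×C: memory 28, value 77
- 2×A + 2×B: memory 38, value 70
Best: 81 rps.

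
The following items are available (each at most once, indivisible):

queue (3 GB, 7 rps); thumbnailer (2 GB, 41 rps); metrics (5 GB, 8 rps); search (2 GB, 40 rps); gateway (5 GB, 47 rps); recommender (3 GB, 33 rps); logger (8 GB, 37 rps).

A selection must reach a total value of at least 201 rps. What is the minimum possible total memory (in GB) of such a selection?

Subsets with value ≥ 201, sorted by total memory:
- queue+thumbnailer+search+gateway+recommender+logger: memory 23, value 205
- thumbnailer+metrics+search+gateway+recommender+logger: memory 25, value 206
- queue+thumbnailer+metrics+search+gateway+recommender+logger: memory 28, value 213
Minimum memory: 23 GB.

23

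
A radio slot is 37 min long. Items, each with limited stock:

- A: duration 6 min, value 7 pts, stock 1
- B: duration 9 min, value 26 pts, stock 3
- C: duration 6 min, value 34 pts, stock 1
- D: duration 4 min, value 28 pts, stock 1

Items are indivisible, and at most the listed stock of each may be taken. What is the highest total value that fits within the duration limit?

140 pts

Top feasible selections:
- 3×B + 1×C + 1×D: duration 37, value 140
- 1×A + 2×B + 1×C + 1×D: duration 34, value 121
- 2×B + 1×C + 1×D: duration 28, value 114
- 1×A + 3×B + 1×D: duration 37, value 113
Best: 140 pts.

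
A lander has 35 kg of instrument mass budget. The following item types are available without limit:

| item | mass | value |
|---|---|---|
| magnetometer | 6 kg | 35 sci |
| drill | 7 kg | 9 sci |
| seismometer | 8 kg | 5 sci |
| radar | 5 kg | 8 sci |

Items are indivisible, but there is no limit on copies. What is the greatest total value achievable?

Best value-per-unit is magnetometer at 35/6; filling with it alone gives 5×35 = 175.
Optimal mix: 5×magnetometer + 1×radar → mass 35, value 183.

183 sci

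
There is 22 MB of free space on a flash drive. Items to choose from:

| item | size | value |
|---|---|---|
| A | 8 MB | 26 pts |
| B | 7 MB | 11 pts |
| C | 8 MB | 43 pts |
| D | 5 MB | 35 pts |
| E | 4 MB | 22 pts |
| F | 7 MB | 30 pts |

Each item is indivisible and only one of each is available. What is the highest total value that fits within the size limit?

Check high-value combinations within 22 MB:
- C+D+F: size 8+5+7=20, value 43+35+30=108
- A+C+D: size 8+8+5=21, value 26+43+35=104
- C+D+E: size 8+5+4=17, value 43+35+22=100
- C+E+F: size 8+4+7=19, value 43+22+30=95
Best: 108 pts.

108 pts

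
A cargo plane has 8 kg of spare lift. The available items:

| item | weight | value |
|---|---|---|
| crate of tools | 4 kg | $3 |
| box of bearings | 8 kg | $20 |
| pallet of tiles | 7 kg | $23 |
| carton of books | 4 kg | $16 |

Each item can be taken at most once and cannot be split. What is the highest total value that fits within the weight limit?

Check high-value combinations within 8 kg:
- pallet of tiles: weight 7, value 23
- box of bearings: weight 8, value 20
- crate of tools+carton of books: weight 4+4=8, value 3+16=19
Best: $23.

$23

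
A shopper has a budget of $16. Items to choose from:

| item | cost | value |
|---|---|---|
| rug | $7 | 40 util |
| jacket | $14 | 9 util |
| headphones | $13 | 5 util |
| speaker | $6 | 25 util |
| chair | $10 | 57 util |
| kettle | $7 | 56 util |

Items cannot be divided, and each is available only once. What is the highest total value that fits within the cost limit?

Check high-value combinations within $16:
- rug+kettle: cost 7+7=14, value 40+56=96
- speaker+chair: cost 6+10=16, value 25+57=82
- speaker+kettle: cost 6+7=13, value 25+56=81
- rug+speaker: cost 7+6=13, value 40+25=65
Best: 96 util.

96 util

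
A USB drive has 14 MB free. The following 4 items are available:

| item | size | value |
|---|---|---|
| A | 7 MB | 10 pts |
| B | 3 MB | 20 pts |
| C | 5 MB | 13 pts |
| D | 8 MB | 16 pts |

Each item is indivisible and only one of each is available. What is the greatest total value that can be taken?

36 pts

Check high-value combinations within 14 MB:
- B+D: size 3+8=11, value 20+16=36
- B+C: size 3+5=8, value 20+13=33
- A+B: size 7+3=10, value 10+20=30
Best: 36 pts.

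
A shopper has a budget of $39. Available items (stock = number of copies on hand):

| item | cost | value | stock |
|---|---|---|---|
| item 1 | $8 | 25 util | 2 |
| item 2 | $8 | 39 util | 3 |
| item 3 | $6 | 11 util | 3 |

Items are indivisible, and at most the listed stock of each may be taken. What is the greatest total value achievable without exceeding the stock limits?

Best selections within cost 39 and stock limits:
- 1×item 1 + 3×item 2 + 1×item 3: cost 38, value 153
- 1×item 1 + 3×item 2: cost 32, value 142
- 3×item 2 + 2×item 3: cost 36, value 139
Best: 153 util.

153 util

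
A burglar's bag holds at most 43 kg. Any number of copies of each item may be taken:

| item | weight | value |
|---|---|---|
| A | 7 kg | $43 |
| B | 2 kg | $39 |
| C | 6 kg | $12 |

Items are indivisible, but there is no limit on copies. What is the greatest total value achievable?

Best value-per-unit is B at 39/2, and filling with it alone uses weight 21×2=42. No mix of the others beats 21×39 = 819.

$819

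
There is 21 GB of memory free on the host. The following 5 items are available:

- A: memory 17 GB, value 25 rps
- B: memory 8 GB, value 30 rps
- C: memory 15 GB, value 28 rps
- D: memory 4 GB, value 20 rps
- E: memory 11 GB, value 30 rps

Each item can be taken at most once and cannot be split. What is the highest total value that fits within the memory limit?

Check high-value combinations within 21 GB:
- B+E: memory 8+11=19, value 30+30=60
- B+D: memory 8+4=12, value 30+20=50
- D+E: memory 4+11=15, value 20+30=50
Best: 60 rps.

60 rps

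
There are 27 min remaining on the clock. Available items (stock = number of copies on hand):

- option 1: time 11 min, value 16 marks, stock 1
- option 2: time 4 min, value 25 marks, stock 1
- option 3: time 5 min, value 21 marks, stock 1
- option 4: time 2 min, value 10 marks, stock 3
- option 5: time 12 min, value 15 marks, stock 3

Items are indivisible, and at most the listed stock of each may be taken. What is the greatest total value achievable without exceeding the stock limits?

92 marks

Best selections within time 27 and stock limits:
- 1×option 1 + 1×option 2 + 1×option 3 + 3×option 4: time 26, value 92
- 1×option 2 + 1×option 3 + 3×option 4 + 1×option 5: time 27, value 91
- 1×option 1 + 1×option 2 + 1×option 3 + 2×option 4: time 24, value 82
- 1×option 2 + 1×option 3 + 2×option 4 + 1×option 5: time 25, value 81
Best: 92 marks.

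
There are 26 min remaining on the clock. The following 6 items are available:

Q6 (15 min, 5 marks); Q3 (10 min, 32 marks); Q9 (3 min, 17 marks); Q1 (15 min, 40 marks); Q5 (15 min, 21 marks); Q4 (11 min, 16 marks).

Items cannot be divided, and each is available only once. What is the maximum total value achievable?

Check high-value combinations within 26 min:
- Q3+Q1: time 10+15=25, value 32+40=72
- Q3+Q9+Q4: time 10+3+11=24, value 32+17+16=65
- Q9+Q1: time 3+15=18, value 17+40=57
- Q1+Q4: time 15+11=26, value 40+16=56
- Q3+Q5: time 10+15=25, value 32+21=53
Best: 72 marks.

72 marks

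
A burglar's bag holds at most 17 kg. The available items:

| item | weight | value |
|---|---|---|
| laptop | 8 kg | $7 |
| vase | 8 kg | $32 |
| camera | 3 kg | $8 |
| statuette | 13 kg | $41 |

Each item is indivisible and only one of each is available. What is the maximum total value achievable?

$49

This is a 0/1 knapsack; check combinations near the capacity.
- camera+statuette: weight 3+13=16, value 8+41=49
- statuette: weight 13, value 41
- vase+camera: weight 8+3=11, value 32+8=40
- laptop+vase: weight 8+8=16, value 7+32=39
- vase: weight 8, value 32
Best: $49.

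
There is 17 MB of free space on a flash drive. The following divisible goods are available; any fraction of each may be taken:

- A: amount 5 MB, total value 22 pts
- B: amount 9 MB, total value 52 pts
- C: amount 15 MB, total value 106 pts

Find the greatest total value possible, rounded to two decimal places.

117.56

Take in order of value per unit:
- C (106/15 per unit): all 15 → value 106, running total 106.00
- B (52/9 per unit): 2 of 9 → value 2×52/9 = 11.5556, running total 117.56
Total 117.56.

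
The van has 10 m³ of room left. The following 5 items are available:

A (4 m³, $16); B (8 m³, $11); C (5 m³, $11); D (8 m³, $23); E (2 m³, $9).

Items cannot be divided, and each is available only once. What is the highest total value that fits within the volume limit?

Check high-value combinations within 10 m³:
- D+E: volume 8+2=10, value 23+9=32
- A+C: volume 4+5=9, value 16+11=27
- A+E: volume 4+2=6, value 16+9=25
Best: $32.

$32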